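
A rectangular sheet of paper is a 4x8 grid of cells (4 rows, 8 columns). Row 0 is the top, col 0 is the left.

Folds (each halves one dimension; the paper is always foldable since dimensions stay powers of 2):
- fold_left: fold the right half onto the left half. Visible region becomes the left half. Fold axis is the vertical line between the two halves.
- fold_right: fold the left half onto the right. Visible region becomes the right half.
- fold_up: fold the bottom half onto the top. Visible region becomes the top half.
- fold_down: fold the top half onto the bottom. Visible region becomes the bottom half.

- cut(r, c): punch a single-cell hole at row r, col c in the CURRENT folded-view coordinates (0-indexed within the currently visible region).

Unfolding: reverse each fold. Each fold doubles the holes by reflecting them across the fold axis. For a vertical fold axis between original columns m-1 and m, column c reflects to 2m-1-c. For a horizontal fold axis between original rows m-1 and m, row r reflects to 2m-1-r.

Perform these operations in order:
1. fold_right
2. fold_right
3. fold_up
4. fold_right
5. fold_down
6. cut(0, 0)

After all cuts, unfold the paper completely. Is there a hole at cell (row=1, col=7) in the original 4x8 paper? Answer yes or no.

Answer: yes

Derivation:
Op 1 fold_right: fold axis v@4; visible region now rows[0,4) x cols[4,8) = 4x4
Op 2 fold_right: fold axis v@6; visible region now rows[0,4) x cols[6,8) = 4x2
Op 3 fold_up: fold axis h@2; visible region now rows[0,2) x cols[6,8) = 2x2
Op 4 fold_right: fold axis v@7; visible region now rows[0,2) x cols[7,8) = 2x1
Op 5 fold_down: fold axis h@1; visible region now rows[1,2) x cols[7,8) = 1x1
Op 6 cut(0, 0): punch at orig (1,7); cuts so far [(1, 7)]; region rows[1,2) x cols[7,8) = 1x1
Unfold 1 (reflect across h@1): 2 holes -> [(0, 7), (1, 7)]
Unfold 2 (reflect across v@7): 4 holes -> [(0, 6), (0, 7), (1, 6), (1, 7)]
Unfold 3 (reflect across h@2): 8 holes -> [(0, 6), (0, 7), (1, 6), (1, 7), (2, 6), (2, 7), (3, 6), (3, 7)]
Unfold 4 (reflect across v@6): 16 holes -> [(0, 4), (0, 5), (0, 6), (0, 7), (1, 4), (1, 5), (1, 6), (1, 7), (2, 4), (2, 5), (2, 6), (2, 7), (3, 4), (3, 5), (3, 6), (3, 7)]
Unfold 5 (reflect across v@4): 32 holes -> [(0, 0), (0, 1), (0, 2), (0, 3), (0, 4), (0, 5), (0, 6), (0, 7), (1, 0), (1, 1), (1, 2), (1, 3), (1, 4), (1, 5), (1, 6), (1, 7), (2, 0), (2, 1), (2, 2), (2, 3), (2, 4), (2, 5), (2, 6), (2, 7), (3, 0), (3, 1), (3, 2), (3, 3), (3, 4), (3, 5), (3, 6), (3, 7)]
Holes: [(0, 0), (0, 1), (0, 2), (0, 3), (0, 4), (0, 5), (0, 6), (0, 7), (1, 0), (1, 1), (1, 2), (1, 3), (1, 4), (1, 5), (1, 6), (1, 7), (2, 0), (2, 1), (2, 2), (2, 3), (2, 4), (2, 5), (2, 6), (2, 7), (3, 0), (3, 1), (3, 2), (3, 3), (3, 4), (3, 5), (3, 6), (3, 7)]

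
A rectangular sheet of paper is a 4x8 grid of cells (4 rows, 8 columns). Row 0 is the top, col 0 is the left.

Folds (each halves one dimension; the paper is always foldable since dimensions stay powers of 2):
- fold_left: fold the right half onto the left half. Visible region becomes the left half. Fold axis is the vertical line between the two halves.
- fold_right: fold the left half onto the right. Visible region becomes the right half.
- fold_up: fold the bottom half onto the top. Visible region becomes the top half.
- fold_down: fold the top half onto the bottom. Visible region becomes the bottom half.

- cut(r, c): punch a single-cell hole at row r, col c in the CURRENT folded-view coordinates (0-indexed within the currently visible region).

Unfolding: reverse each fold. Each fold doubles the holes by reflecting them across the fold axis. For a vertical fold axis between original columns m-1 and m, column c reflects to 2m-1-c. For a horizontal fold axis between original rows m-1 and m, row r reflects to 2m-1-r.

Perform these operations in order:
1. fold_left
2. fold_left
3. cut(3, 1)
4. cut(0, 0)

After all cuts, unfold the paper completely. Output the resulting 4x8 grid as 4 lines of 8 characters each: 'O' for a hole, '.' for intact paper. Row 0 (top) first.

Op 1 fold_left: fold axis v@4; visible region now rows[0,4) x cols[0,4) = 4x4
Op 2 fold_left: fold axis v@2; visible region now rows[0,4) x cols[0,2) = 4x2
Op 3 cut(3, 1): punch at orig (3,1); cuts so far [(3, 1)]; region rows[0,4) x cols[0,2) = 4x2
Op 4 cut(0, 0): punch at orig (0,0); cuts so far [(0, 0), (3, 1)]; region rows[0,4) x cols[0,2) = 4x2
Unfold 1 (reflect across v@2): 4 holes -> [(0, 0), (0, 3), (3, 1), (3, 2)]
Unfold 2 (reflect across v@4): 8 holes -> [(0, 0), (0, 3), (0, 4), (0, 7), (3, 1), (3, 2), (3, 5), (3, 6)]

Answer: O..OO..O
........
........
.OO..OO.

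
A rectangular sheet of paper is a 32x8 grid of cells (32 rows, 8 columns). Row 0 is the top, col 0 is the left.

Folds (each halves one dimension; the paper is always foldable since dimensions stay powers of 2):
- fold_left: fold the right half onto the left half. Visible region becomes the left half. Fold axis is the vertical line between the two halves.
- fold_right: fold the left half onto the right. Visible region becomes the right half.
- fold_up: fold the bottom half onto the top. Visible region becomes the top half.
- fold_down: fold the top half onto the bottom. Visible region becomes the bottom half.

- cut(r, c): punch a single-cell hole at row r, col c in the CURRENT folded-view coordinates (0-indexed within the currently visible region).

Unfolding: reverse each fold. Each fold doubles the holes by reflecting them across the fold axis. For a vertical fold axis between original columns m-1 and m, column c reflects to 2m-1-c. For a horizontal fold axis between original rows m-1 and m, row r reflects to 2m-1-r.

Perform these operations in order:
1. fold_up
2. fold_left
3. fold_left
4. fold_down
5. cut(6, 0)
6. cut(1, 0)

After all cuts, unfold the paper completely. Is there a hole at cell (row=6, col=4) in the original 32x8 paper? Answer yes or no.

Answer: yes

Derivation:
Op 1 fold_up: fold axis h@16; visible region now rows[0,16) x cols[0,8) = 16x8
Op 2 fold_left: fold axis v@4; visible region now rows[0,16) x cols[0,4) = 16x4
Op 3 fold_left: fold axis v@2; visible region now rows[0,16) x cols[0,2) = 16x2
Op 4 fold_down: fold axis h@8; visible region now rows[8,16) x cols[0,2) = 8x2
Op 5 cut(6, 0): punch at orig (14,0); cuts so far [(14, 0)]; region rows[8,16) x cols[0,2) = 8x2
Op 6 cut(1, 0): punch at orig (9,0); cuts so far [(9, 0), (14, 0)]; region rows[8,16) x cols[0,2) = 8x2
Unfold 1 (reflect across h@8): 4 holes -> [(1, 0), (6, 0), (9, 0), (14, 0)]
Unfold 2 (reflect across v@2): 8 holes -> [(1, 0), (1, 3), (6, 0), (6, 3), (9, 0), (9, 3), (14, 0), (14, 3)]
Unfold 3 (reflect across v@4): 16 holes -> [(1, 0), (1, 3), (1, 4), (1, 7), (6, 0), (6, 3), (6, 4), (6, 7), (9, 0), (9, 3), (9, 4), (9, 7), (14, 0), (14, 3), (14, 4), (14, 7)]
Unfold 4 (reflect across h@16): 32 holes -> [(1, 0), (1, 3), (1, 4), (1, 7), (6, 0), (6, 3), (6, 4), (6, 7), (9, 0), (9, 3), (9, 4), (9, 7), (14, 0), (14, 3), (14, 4), (14, 7), (17, 0), (17, 3), (17, 4), (17, 7), (22, 0), (22, 3), (22, 4), (22, 7), (25, 0), (25, 3), (25, 4), (25, 7), (30, 0), (30, 3), (30, 4), (30, 7)]
Holes: [(1, 0), (1, 3), (1, 4), (1, 7), (6, 0), (6, 3), (6, 4), (6, 7), (9, 0), (9, 3), (9, 4), (9, 7), (14, 0), (14, 3), (14, 4), (14, 7), (17, 0), (17, 3), (17, 4), (17, 7), (22, 0), (22, 3), (22, 4), (22, 7), (25, 0), (25, 3), (25, 4), (25, 7), (30, 0), (30, 3), (30, 4), (30, 7)]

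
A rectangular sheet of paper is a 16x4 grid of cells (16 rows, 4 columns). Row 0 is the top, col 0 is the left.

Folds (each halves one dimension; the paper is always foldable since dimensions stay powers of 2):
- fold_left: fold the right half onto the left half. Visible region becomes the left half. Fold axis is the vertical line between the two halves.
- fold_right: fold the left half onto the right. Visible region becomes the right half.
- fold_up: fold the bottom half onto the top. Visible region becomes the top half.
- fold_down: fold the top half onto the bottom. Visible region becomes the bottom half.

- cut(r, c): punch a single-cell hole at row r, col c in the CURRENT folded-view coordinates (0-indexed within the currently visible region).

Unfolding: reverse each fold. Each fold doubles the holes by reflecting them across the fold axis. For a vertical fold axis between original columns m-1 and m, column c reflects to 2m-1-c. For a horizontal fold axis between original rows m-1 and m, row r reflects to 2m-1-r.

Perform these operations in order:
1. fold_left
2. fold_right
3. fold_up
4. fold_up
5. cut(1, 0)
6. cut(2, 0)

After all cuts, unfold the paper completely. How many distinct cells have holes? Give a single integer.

Op 1 fold_left: fold axis v@2; visible region now rows[0,16) x cols[0,2) = 16x2
Op 2 fold_right: fold axis v@1; visible region now rows[0,16) x cols[1,2) = 16x1
Op 3 fold_up: fold axis h@8; visible region now rows[0,8) x cols[1,2) = 8x1
Op 4 fold_up: fold axis h@4; visible region now rows[0,4) x cols[1,2) = 4x1
Op 5 cut(1, 0): punch at orig (1,1); cuts so far [(1, 1)]; region rows[0,4) x cols[1,2) = 4x1
Op 6 cut(2, 0): punch at orig (2,1); cuts so far [(1, 1), (2, 1)]; region rows[0,4) x cols[1,2) = 4x1
Unfold 1 (reflect across h@4): 4 holes -> [(1, 1), (2, 1), (5, 1), (6, 1)]
Unfold 2 (reflect across h@8): 8 holes -> [(1, 1), (2, 1), (5, 1), (6, 1), (9, 1), (10, 1), (13, 1), (14, 1)]
Unfold 3 (reflect across v@1): 16 holes -> [(1, 0), (1, 1), (2, 0), (2, 1), (5, 0), (5, 1), (6, 0), (6, 1), (9, 0), (9, 1), (10, 0), (10, 1), (13, 0), (13, 1), (14, 0), (14, 1)]
Unfold 4 (reflect across v@2): 32 holes -> [(1, 0), (1, 1), (1, 2), (1, 3), (2, 0), (2, 1), (2, 2), (2, 3), (5, 0), (5, 1), (5, 2), (5, 3), (6, 0), (6, 1), (6, 2), (6, 3), (9, 0), (9, 1), (9, 2), (9, 3), (10, 0), (10, 1), (10, 2), (10, 3), (13, 0), (13, 1), (13, 2), (13, 3), (14, 0), (14, 1), (14, 2), (14, 3)]

Answer: 32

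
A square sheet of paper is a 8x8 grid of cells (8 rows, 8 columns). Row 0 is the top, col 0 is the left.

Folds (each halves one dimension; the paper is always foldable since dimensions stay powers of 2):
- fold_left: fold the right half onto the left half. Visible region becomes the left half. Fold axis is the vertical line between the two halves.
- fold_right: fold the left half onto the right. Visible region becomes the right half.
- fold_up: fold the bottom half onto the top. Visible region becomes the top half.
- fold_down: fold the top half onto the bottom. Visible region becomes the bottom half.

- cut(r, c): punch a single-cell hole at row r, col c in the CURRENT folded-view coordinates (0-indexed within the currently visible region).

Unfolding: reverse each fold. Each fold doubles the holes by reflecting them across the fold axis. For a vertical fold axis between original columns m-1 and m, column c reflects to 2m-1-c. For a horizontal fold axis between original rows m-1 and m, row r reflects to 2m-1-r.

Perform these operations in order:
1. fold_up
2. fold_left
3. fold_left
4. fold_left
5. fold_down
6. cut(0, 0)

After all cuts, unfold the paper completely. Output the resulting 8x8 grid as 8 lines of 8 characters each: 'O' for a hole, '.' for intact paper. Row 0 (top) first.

Answer: ........
OOOOOOOO
OOOOOOOO
........
........
OOOOOOOO
OOOOOOOO
........

Derivation:
Op 1 fold_up: fold axis h@4; visible region now rows[0,4) x cols[0,8) = 4x8
Op 2 fold_left: fold axis v@4; visible region now rows[0,4) x cols[0,4) = 4x4
Op 3 fold_left: fold axis v@2; visible region now rows[0,4) x cols[0,2) = 4x2
Op 4 fold_left: fold axis v@1; visible region now rows[0,4) x cols[0,1) = 4x1
Op 5 fold_down: fold axis h@2; visible region now rows[2,4) x cols[0,1) = 2x1
Op 6 cut(0, 0): punch at orig (2,0); cuts so far [(2, 0)]; region rows[2,4) x cols[0,1) = 2x1
Unfold 1 (reflect across h@2): 2 holes -> [(1, 0), (2, 0)]
Unfold 2 (reflect across v@1): 4 holes -> [(1, 0), (1, 1), (2, 0), (2, 1)]
Unfold 3 (reflect across v@2): 8 holes -> [(1, 0), (1, 1), (1, 2), (1, 3), (2, 0), (2, 1), (2, 2), (2, 3)]
Unfold 4 (reflect across v@4): 16 holes -> [(1, 0), (1, 1), (1, 2), (1, 3), (1, 4), (1, 5), (1, 6), (1, 7), (2, 0), (2, 1), (2, 2), (2, 3), (2, 4), (2, 5), (2, 6), (2, 7)]
Unfold 5 (reflect across h@4): 32 holes -> [(1, 0), (1, 1), (1, 2), (1, 3), (1, 4), (1, 5), (1, 6), (1, 7), (2, 0), (2, 1), (2, 2), (2, 3), (2, 4), (2, 5), (2, 6), (2, 7), (5, 0), (5, 1), (5, 2), (5, 3), (5, 4), (5, 5), (5, 6), (5, 7), (6, 0), (6, 1), (6, 2), (6, 3), (6, 4), (6, 5), (6, 6), (6, 7)]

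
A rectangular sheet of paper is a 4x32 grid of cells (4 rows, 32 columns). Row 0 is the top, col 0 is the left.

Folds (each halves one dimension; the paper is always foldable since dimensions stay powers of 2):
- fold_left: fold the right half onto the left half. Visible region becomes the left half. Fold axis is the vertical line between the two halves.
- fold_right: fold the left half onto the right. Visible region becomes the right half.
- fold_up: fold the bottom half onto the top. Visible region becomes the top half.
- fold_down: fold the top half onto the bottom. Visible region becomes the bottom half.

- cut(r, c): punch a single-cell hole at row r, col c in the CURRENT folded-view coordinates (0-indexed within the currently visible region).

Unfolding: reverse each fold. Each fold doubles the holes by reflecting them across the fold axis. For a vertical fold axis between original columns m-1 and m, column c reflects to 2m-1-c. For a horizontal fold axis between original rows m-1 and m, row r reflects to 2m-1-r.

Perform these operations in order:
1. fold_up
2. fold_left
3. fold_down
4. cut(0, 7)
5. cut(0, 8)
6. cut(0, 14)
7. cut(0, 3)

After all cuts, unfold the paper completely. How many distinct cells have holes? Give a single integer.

Answer: 32

Derivation:
Op 1 fold_up: fold axis h@2; visible region now rows[0,2) x cols[0,32) = 2x32
Op 2 fold_left: fold axis v@16; visible region now rows[0,2) x cols[0,16) = 2x16
Op 3 fold_down: fold axis h@1; visible region now rows[1,2) x cols[0,16) = 1x16
Op 4 cut(0, 7): punch at orig (1,7); cuts so far [(1, 7)]; region rows[1,2) x cols[0,16) = 1x16
Op 5 cut(0, 8): punch at orig (1,8); cuts so far [(1, 7), (1, 8)]; region rows[1,2) x cols[0,16) = 1x16
Op 6 cut(0, 14): punch at orig (1,14); cuts so far [(1, 7), (1, 8), (1, 14)]; region rows[1,2) x cols[0,16) = 1x16
Op 7 cut(0, 3): punch at orig (1,3); cuts so far [(1, 3), (1, 7), (1, 8), (1, 14)]; region rows[1,2) x cols[0,16) = 1x16
Unfold 1 (reflect across h@1): 8 holes -> [(0, 3), (0, 7), (0, 8), (0, 14), (1, 3), (1, 7), (1, 8), (1, 14)]
Unfold 2 (reflect across v@16): 16 holes -> [(0, 3), (0, 7), (0, 8), (0, 14), (0, 17), (0, 23), (0, 24), (0, 28), (1, 3), (1, 7), (1, 8), (1, 14), (1, 17), (1, 23), (1, 24), (1, 28)]
Unfold 3 (reflect across h@2): 32 holes -> [(0, 3), (0, 7), (0, 8), (0, 14), (0, 17), (0, 23), (0, 24), (0, 28), (1, 3), (1, 7), (1, 8), (1, 14), (1, 17), (1, 23), (1, 24), (1, 28), (2, 3), (2, 7), (2, 8), (2, 14), (2, 17), (2, 23), (2, 24), (2, 28), (3, 3), (3, 7), (3, 8), (3, 14), (3, 17), (3, 23), (3, 24), (3, 28)]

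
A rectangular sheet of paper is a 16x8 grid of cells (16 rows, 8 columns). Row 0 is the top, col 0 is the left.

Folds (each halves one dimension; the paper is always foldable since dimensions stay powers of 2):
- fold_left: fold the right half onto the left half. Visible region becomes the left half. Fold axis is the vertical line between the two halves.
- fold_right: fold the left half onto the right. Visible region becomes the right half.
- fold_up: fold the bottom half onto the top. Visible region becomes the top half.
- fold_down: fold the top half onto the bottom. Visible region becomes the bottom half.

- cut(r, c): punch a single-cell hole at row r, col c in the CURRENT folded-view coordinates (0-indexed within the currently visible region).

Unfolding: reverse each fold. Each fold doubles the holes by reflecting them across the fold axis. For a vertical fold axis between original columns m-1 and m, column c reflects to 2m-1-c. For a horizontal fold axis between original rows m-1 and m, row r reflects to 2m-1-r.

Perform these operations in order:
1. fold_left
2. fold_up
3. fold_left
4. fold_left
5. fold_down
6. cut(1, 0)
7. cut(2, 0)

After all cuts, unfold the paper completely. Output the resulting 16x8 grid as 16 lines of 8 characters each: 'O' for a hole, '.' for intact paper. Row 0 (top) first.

Op 1 fold_left: fold axis v@4; visible region now rows[0,16) x cols[0,4) = 16x4
Op 2 fold_up: fold axis h@8; visible region now rows[0,8) x cols[0,4) = 8x4
Op 3 fold_left: fold axis v@2; visible region now rows[0,8) x cols[0,2) = 8x2
Op 4 fold_left: fold axis v@1; visible region now rows[0,8) x cols[0,1) = 8x1
Op 5 fold_down: fold axis h@4; visible region now rows[4,8) x cols[0,1) = 4x1
Op 6 cut(1, 0): punch at orig (5,0); cuts so far [(5, 0)]; region rows[4,8) x cols[0,1) = 4x1
Op 7 cut(2, 0): punch at orig (6,0); cuts so far [(5, 0), (6, 0)]; region rows[4,8) x cols[0,1) = 4x1
Unfold 1 (reflect across h@4): 4 holes -> [(1, 0), (2, 0), (5, 0), (6, 0)]
Unfold 2 (reflect across v@1): 8 holes -> [(1, 0), (1, 1), (2, 0), (2, 1), (5, 0), (5, 1), (6, 0), (6, 1)]
Unfold 3 (reflect across v@2): 16 holes -> [(1, 0), (1, 1), (1, 2), (1, 3), (2, 0), (2, 1), (2, 2), (2, 3), (5, 0), (5, 1), (5, 2), (5, 3), (6, 0), (6, 1), (6, 2), (6, 3)]
Unfold 4 (reflect across h@8): 32 holes -> [(1, 0), (1, 1), (1, 2), (1, 3), (2, 0), (2, 1), (2, 2), (2, 3), (5, 0), (5, 1), (5, 2), (5, 3), (6, 0), (6, 1), (6, 2), (6, 3), (9, 0), (9, 1), (9, 2), (9, 3), (10, 0), (10, 1), (10, 2), (10, 3), (13, 0), (13, 1), (13, 2), (13, 3), (14, 0), (14, 1), (14, 2), (14, 3)]
Unfold 5 (reflect across v@4): 64 holes -> [(1, 0), (1, 1), (1, 2), (1, 3), (1, 4), (1, 5), (1, 6), (1, 7), (2, 0), (2, 1), (2, 2), (2, 3), (2, 4), (2, 5), (2, 6), (2, 7), (5, 0), (5, 1), (5, 2), (5, 3), (5, 4), (5, 5), (5, 6), (5, 7), (6, 0), (6, 1), (6, 2), (6, 3), (6, 4), (6, 5), (6, 6), (6, 7), (9, 0), (9, 1), (9, 2), (9, 3), (9, 4), (9, 5), (9, 6), (9, 7), (10, 0), (10, 1), (10, 2), (10, 3), (10, 4), (10, 5), (10, 6), (10, 7), (13, 0), (13, 1), (13, 2), (13, 3), (13, 4), (13, 5), (13, 6), (13, 7), (14, 0), (14, 1), (14, 2), (14, 3), (14, 4), (14, 5), (14, 6), (14, 7)]

Answer: ........
OOOOOOOO
OOOOOOOO
........
........
OOOOOOOO
OOOOOOOO
........
........
OOOOOOOO
OOOOOOOO
........
........
OOOOOOOO
OOOOOOOO
........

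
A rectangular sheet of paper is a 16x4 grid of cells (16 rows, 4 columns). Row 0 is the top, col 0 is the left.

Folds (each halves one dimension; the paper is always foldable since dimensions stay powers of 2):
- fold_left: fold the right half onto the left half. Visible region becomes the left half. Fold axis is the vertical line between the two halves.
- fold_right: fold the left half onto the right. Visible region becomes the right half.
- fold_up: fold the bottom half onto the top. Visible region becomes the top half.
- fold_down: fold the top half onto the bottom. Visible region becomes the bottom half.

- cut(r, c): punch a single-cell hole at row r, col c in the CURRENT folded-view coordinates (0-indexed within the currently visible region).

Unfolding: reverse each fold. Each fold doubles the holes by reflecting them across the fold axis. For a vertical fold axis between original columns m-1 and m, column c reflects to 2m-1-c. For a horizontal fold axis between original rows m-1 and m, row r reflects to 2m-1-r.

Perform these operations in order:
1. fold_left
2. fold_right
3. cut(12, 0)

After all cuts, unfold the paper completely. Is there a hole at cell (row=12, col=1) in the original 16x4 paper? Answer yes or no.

Answer: yes

Derivation:
Op 1 fold_left: fold axis v@2; visible region now rows[0,16) x cols[0,2) = 16x2
Op 2 fold_right: fold axis v@1; visible region now rows[0,16) x cols[1,2) = 16x1
Op 3 cut(12, 0): punch at orig (12,1); cuts so far [(12, 1)]; region rows[0,16) x cols[1,2) = 16x1
Unfold 1 (reflect across v@1): 2 holes -> [(12, 0), (12, 1)]
Unfold 2 (reflect across v@2): 4 holes -> [(12, 0), (12, 1), (12, 2), (12, 3)]
Holes: [(12, 0), (12, 1), (12, 2), (12, 3)]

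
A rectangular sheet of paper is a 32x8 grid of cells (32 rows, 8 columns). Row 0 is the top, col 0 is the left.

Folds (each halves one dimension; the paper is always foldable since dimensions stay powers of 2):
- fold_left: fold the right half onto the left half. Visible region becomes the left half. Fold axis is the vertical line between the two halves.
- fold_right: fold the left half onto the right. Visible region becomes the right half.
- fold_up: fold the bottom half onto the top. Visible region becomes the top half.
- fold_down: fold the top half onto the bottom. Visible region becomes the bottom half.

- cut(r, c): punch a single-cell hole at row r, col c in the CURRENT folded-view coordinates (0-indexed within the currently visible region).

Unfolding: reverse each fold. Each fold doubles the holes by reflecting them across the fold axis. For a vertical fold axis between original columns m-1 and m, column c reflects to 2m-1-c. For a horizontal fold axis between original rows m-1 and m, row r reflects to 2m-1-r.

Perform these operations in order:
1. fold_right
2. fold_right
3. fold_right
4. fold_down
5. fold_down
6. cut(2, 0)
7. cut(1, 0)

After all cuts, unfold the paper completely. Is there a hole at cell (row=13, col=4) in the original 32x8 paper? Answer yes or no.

Op 1 fold_right: fold axis v@4; visible region now rows[0,32) x cols[4,8) = 32x4
Op 2 fold_right: fold axis v@6; visible region now rows[0,32) x cols[6,8) = 32x2
Op 3 fold_right: fold axis v@7; visible region now rows[0,32) x cols[7,8) = 32x1
Op 4 fold_down: fold axis h@16; visible region now rows[16,32) x cols[7,8) = 16x1
Op 5 fold_down: fold axis h@24; visible region now rows[24,32) x cols[7,8) = 8x1
Op 6 cut(2, 0): punch at orig (26,7); cuts so far [(26, 7)]; region rows[24,32) x cols[7,8) = 8x1
Op 7 cut(1, 0): punch at orig (25,7); cuts so far [(25, 7), (26, 7)]; region rows[24,32) x cols[7,8) = 8x1
Unfold 1 (reflect across h@24): 4 holes -> [(21, 7), (22, 7), (25, 7), (26, 7)]
Unfold 2 (reflect across h@16): 8 holes -> [(5, 7), (6, 7), (9, 7), (10, 7), (21, 7), (22, 7), (25, 7), (26, 7)]
Unfold 3 (reflect across v@7): 16 holes -> [(5, 6), (5, 7), (6, 6), (6, 7), (9, 6), (9, 7), (10, 6), (10, 7), (21, 6), (21, 7), (22, 6), (22, 7), (25, 6), (25, 7), (26, 6), (26, 7)]
Unfold 4 (reflect across v@6): 32 holes -> [(5, 4), (5, 5), (5, 6), (5, 7), (6, 4), (6, 5), (6, 6), (6, 7), (9, 4), (9, 5), (9, 6), (9, 7), (10, 4), (10, 5), (10, 6), (10, 7), (21, 4), (21, 5), (21, 6), (21, 7), (22, 4), (22, 5), (22, 6), (22, 7), (25, 4), (25, 5), (25, 6), (25, 7), (26, 4), (26, 5), (26, 6), (26, 7)]
Unfold 5 (reflect across v@4): 64 holes -> [(5, 0), (5, 1), (5, 2), (5, 3), (5, 4), (5, 5), (5, 6), (5, 7), (6, 0), (6, 1), (6, 2), (6, 3), (6, 4), (6, 5), (6, 6), (6, 7), (9, 0), (9, 1), (9, 2), (9, 3), (9, 4), (9, 5), (9, 6), (9, 7), (10, 0), (10, 1), (10, 2), (10, 3), (10, 4), (10, 5), (10, 6), (10, 7), (21, 0), (21, 1), (21, 2), (21, 3), (21, 4), (21, 5), (21, 6), (21, 7), (22, 0), (22, 1), (22, 2), (22, 3), (22, 4), (22, 5), (22, 6), (22, 7), (25, 0), (25, 1), (25, 2), (25, 3), (25, 4), (25, 5), (25, 6), (25, 7), (26, 0), (26, 1), (26, 2), (26, 3), (26, 4), (26, 5), (26, 6), (26, 7)]
Holes: [(5, 0), (5, 1), (5, 2), (5, 3), (5, 4), (5, 5), (5, 6), (5, 7), (6, 0), (6, 1), (6, 2), (6, 3), (6, 4), (6, 5), (6, 6), (6, 7), (9, 0), (9, 1), (9, 2), (9, 3), (9, 4), (9, 5), (9, 6), (9, 7), (10, 0), (10, 1), (10, 2), (10, 3), (10, 4), (10, 5), (10, 6), (10, 7), (21, 0), (21, 1), (21, 2), (21, 3), (21, 4), (21, 5), (21, 6), (21, 7), (22, 0), (22, 1), (22, 2), (22, 3), (22, 4), (22, 5), (22, 6), (22, 7), (25, 0), (25, 1), (25, 2), (25, 3), (25, 4), (25, 5), (25, 6), (25, 7), (26, 0), (26, 1), (26, 2), (26, 3), (26, 4), (26, 5), (26, 6), (26, 7)]

Answer: no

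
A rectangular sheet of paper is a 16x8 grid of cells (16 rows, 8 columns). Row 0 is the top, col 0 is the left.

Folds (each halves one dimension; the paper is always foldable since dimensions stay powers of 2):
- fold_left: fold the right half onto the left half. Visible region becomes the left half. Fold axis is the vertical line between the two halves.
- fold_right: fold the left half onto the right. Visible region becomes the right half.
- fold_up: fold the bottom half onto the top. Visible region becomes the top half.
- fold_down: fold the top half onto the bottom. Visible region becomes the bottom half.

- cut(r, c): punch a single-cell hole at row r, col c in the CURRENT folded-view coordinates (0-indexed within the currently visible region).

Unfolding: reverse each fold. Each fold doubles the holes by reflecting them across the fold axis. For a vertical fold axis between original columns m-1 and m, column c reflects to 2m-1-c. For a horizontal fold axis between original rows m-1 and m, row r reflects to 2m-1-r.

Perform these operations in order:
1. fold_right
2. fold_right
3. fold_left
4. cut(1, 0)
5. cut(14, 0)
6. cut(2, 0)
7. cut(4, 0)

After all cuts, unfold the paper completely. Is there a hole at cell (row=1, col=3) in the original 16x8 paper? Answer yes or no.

Answer: yes

Derivation:
Op 1 fold_right: fold axis v@4; visible region now rows[0,16) x cols[4,8) = 16x4
Op 2 fold_right: fold axis v@6; visible region now rows[0,16) x cols[6,8) = 16x2
Op 3 fold_left: fold axis v@7; visible region now rows[0,16) x cols[6,7) = 16x1
Op 4 cut(1, 0): punch at orig (1,6); cuts so far [(1, 6)]; region rows[0,16) x cols[6,7) = 16x1
Op 5 cut(14, 0): punch at orig (14,6); cuts so far [(1, 6), (14, 6)]; region rows[0,16) x cols[6,7) = 16x1
Op 6 cut(2, 0): punch at orig (2,6); cuts so far [(1, 6), (2, 6), (14, 6)]; region rows[0,16) x cols[6,7) = 16x1
Op 7 cut(4, 0): punch at orig (4,6); cuts so far [(1, 6), (2, 6), (4, 6), (14, 6)]; region rows[0,16) x cols[6,7) = 16x1
Unfold 1 (reflect across v@7): 8 holes -> [(1, 6), (1, 7), (2, 6), (2, 7), (4, 6), (4, 7), (14, 6), (14, 7)]
Unfold 2 (reflect across v@6): 16 holes -> [(1, 4), (1, 5), (1, 6), (1, 7), (2, 4), (2, 5), (2, 6), (2, 7), (4, 4), (4, 5), (4, 6), (4, 7), (14, 4), (14, 5), (14, 6), (14, 7)]
Unfold 3 (reflect across v@4): 32 holes -> [(1, 0), (1, 1), (1, 2), (1, 3), (1, 4), (1, 5), (1, 6), (1, 7), (2, 0), (2, 1), (2, 2), (2, 3), (2, 4), (2, 5), (2, 6), (2, 7), (4, 0), (4, 1), (4, 2), (4, 3), (4, 4), (4, 5), (4, 6), (4, 7), (14, 0), (14, 1), (14, 2), (14, 3), (14, 4), (14, 5), (14, 6), (14, 7)]
Holes: [(1, 0), (1, 1), (1, 2), (1, 3), (1, 4), (1, 5), (1, 6), (1, 7), (2, 0), (2, 1), (2, 2), (2, 3), (2, 4), (2, 5), (2, 6), (2, 7), (4, 0), (4, 1), (4, 2), (4, 3), (4, 4), (4, 5), (4, 6), (4, 7), (14, 0), (14, 1), (14, 2), (14, 3), (14, 4), (14, 5), (14, 6), (14, 7)]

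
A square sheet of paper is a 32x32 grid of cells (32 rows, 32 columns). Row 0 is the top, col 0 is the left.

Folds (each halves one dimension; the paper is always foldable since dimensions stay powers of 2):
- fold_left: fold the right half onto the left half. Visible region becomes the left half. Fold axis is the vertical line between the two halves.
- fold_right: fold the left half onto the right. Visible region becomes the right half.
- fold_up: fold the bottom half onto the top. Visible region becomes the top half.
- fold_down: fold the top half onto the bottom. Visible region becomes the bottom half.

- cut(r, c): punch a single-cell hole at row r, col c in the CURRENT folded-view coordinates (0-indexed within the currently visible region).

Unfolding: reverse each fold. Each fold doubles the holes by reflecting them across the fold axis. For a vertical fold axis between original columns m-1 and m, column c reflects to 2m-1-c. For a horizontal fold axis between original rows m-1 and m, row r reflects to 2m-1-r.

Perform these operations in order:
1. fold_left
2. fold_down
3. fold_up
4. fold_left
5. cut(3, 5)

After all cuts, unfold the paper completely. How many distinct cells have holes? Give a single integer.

Op 1 fold_left: fold axis v@16; visible region now rows[0,32) x cols[0,16) = 32x16
Op 2 fold_down: fold axis h@16; visible region now rows[16,32) x cols[0,16) = 16x16
Op 3 fold_up: fold axis h@24; visible region now rows[16,24) x cols[0,16) = 8x16
Op 4 fold_left: fold axis v@8; visible region now rows[16,24) x cols[0,8) = 8x8
Op 5 cut(3, 5): punch at orig (19,5); cuts so far [(19, 5)]; region rows[16,24) x cols[0,8) = 8x8
Unfold 1 (reflect across v@8): 2 holes -> [(19, 5), (19, 10)]
Unfold 2 (reflect across h@24): 4 holes -> [(19, 5), (19, 10), (28, 5), (28, 10)]
Unfold 3 (reflect across h@16): 8 holes -> [(3, 5), (3, 10), (12, 5), (12, 10), (19, 5), (19, 10), (28, 5), (28, 10)]
Unfold 4 (reflect across v@16): 16 holes -> [(3, 5), (3, 10), (3, 21), (3, 26), (12, 5), (12, 10), (12, 21), (12, 26), (19, 5), (19, 10), (19, 21), (19, 26), (28, 5), (28, 10), (28, 21), (28, 26)]

Answer: 16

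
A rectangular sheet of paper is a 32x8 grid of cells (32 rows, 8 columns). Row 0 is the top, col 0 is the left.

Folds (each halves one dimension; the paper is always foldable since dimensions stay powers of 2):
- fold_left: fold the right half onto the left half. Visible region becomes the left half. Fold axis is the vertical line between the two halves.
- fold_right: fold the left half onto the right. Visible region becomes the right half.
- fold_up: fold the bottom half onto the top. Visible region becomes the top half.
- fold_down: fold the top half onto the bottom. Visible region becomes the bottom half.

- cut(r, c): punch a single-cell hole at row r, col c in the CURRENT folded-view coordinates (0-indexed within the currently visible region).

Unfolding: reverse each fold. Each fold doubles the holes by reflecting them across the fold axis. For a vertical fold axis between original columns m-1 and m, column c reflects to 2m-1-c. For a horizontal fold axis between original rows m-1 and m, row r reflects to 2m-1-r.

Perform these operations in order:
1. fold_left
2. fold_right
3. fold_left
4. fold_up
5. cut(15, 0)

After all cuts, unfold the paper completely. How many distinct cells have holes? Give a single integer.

Op 1 fold_left: fold axis v@4; visible region now rows[0,32) x cols[0,4) = 32x4
Op 2 fold_right: fold axis v@2; visible region now rows[0,32) x cols[2,4) = 32x2
Op 3 fold_left: fold axis v@3; visible region now rows[0,32) x cols[2,3) = 32x1
Op 4 fold_up: fold axis h@16; visible region now rows[0,16) x cols[2,3) = 16x1
Op 5 cut(15, 0): punch at orig (15,2); cuts so far [(15, 2)]; region rows[0,16) x cols[2,3) = 16x1
Unfold 1 (reflect across h@16): 2 holes -> [(15, 2), (16, 2)]
Unfold 2 (reflect across v@3): 4 holes -> [(15, 2), (15, 3), (16, 2), (16, 3)]
Unfold 3 (reflect across v@2): 8 holes -> [(15, 0), (15, 1), (15, 2), (15, 3), (16, 0), (16, 1), (16, 2), (16, 3)]
Unfold 4 (reflect across v@4): 16 holes -> [(15, 0), (15, 1), (15, 2), (15, 3), (15, 4), (15, 5), (15, 6), (15, 7), (16, 0), (16, 1), (16, 2), (16, 3), (16, 4), (16, 5), (16, 6), (16, 7)]

Answer: 16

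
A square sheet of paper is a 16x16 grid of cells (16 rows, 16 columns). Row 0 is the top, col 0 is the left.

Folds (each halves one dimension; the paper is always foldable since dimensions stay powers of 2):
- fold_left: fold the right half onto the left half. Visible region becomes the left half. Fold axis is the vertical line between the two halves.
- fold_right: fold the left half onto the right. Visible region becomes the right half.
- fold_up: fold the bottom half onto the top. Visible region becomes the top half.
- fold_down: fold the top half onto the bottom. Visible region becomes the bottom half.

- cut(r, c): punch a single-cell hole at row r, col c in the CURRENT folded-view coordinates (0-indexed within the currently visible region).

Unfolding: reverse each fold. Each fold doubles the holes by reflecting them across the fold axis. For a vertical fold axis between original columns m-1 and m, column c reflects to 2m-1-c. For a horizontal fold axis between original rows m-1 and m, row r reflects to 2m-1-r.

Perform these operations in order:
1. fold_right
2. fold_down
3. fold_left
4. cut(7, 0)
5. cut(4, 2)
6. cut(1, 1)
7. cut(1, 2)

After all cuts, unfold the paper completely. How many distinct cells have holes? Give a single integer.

Answer: 32

Derivation:
Op 1 fold_right: fold axis v@8; visible region now rows[0,16) x cols[8,16) = 16x8
Op 2 fold_down: fold axis h@8; visible region now rows[8,16) x cols[8,16) = 8x8
Op 3 fold_left: fold axis v@12; visible region now rows[8,16) x cols[8,12) = 8x4
Op 4 cut(7, 0): punch at orig (15,8); cuts so far [(15, 8)]; region rows[8,16) x cols[8,12) = 8x4
Op 5 cut(4, 2): punch at orig (12,10); cuts so far [(12, 10), (15, 8)]; region rows[8,16) x cols[8,12) = 8x4
Op 6 cut(1, 1): punch at orig (9,9); cuts so far [(9, 9), (12, 10), (15, 8)]; region rows[8,16) x cols[8,12) = 8x4
Op 7 cut(1, 2): punch at orig (9,10); cuts so far [(9, 9), (9, 10), (12, 10), (15, 8)]; region rows[8,16) x cols[8,12) = 8x4
Unfold 1 (reflect across v@12): 8 holes -> [(9, 9), (9, 10), (9, 13), (9, 14), (12, 10), (12, 13), (15, 8), (15, 15)]
Unfold 2 (reflect across h@8): 16 holes -> [(0, 8), (0, 15), (3, 10), (3, 13), (6, 9), (6, 10), (6, 13), (6, 14), (9, 9), (9, 10), (9, 13), (9, 14), (12, 10), (12, 13), (15, 8), (15, 15)]
Unfold 3 (reflect across v@8): 32 holes -> [(0, 0), (0, 7), (0, 8), (0, 15), (3, 2), (3, 5), (3, 10), (3, 13), (6, 1), (6, 2), (6, 5), (6, 6), (6, 9), (6, 10), (6, 13), (6, 14), (9, 1), (9, 2), (9, 5), (9, 6), (9, 9), (9, 10), (9, 13), (9, 14), (12, 2), (12, 5), (12, 10), (12, 13), (15, 0), (15, 7), (15, 8), (15, 15)]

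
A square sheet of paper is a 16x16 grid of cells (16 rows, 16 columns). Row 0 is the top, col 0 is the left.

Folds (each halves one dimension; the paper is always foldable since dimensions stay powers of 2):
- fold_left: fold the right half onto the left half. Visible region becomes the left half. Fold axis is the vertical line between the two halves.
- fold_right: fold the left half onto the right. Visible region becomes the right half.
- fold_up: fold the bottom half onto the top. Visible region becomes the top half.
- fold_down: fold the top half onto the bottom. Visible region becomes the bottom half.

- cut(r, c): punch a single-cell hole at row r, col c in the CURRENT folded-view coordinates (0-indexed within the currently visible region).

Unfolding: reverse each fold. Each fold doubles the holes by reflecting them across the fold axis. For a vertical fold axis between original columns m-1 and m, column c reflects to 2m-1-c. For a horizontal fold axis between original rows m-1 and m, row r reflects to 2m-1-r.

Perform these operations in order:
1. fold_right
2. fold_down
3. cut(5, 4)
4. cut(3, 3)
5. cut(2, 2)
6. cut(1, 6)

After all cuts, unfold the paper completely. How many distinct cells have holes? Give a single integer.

Answer: 16

Derivation:
Op 1 fold_right: fold axis v@8; visible region now rows[0,16) x cols[8,16) = 16x8
Op 2 fold_down: fold axis h@8; visible region now rows[8,16) x cols[8,16) = 8x8
Op 3 cut(5, 4): punch at orig (13,12); cuts so far [(13, 12)]; region rows[8,16) x cols[8,16) = 8x8
Op 4 cut(3, 3): punch at orig (11,11); cuts so far [(11, 11), (13, 12)]; region rows[8,16) x cols[8,16) = 8x8
Op 5 cut(2, 2): punch at orig (10,10); cuts so far [(10, 10), (11, 11), (13, 12)]; region rows[8,16) x cols[8,16) = 8x8
Op 6 cut(1, 6): punch at orig (9,14); cuts so far [(9, 14), (10, 10), (11, 11), (13, 12)]; region rows[8,16) x cols[8,16) = 8x8
Unfold 1 (reflect across h@8): 8 holes -> [(2, 12), (4, 11), (5, 10), (6, 14), (9, 14), (10, 10), (11, 11), (13, 12)]
Unfold 2 (reflect across v@8): 16 holes -> [(2, 3), (2, 12), (4, 4), (4, 11), (5, 5), (5, 10), (6, 1), (6, 14), (9, 1), (9, 14), (10, 5), (10, 10), (11, 4), (11, 11), (13, 3), (13, 12)]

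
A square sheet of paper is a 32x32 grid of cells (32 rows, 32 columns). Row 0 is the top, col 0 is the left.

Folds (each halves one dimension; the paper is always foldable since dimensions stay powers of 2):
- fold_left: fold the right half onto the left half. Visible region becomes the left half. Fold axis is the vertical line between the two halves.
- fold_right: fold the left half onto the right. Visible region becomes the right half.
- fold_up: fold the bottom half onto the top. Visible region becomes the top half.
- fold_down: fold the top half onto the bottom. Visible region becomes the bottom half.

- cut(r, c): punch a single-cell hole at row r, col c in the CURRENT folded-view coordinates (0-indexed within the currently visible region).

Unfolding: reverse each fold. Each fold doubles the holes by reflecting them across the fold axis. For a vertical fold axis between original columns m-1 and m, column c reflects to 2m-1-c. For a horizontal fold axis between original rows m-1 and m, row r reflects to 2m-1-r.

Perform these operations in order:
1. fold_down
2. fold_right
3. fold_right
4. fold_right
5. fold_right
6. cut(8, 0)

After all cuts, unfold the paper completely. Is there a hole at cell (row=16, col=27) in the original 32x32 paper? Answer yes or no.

Answer: no

Derivation:
Op 1 fold_down: fold axis h@16; visible region now rows[16,32) x cols[0,32) = 16x32
Op 2 fold_right: fold axis v@16; visible region now rows[16,32) x cols[16,32) = 16x16
Op 3 fold_right: fold axis v@24; visible region now rows[16,32) x cols[24,32) = 16x8
Op 4 fold_right: fold axis v@28; visible region now rows[16,32) x cols[28,32) = 16x4
Op 5 fold_right: fold axis v@30; visible region now rows[16,32) x cols[30,32) = 16x2
Op 6 cut(8, 0): punch at orig (24,30); cuts so far [(24, 30)]; region rows[16,32) x cols[30,32) = 16x2
Unfold 1 (reflect across v@30): 2 holes -> [(24, 29), (24, 30)]
Unfold 2 (reflect across v@28): 4 holes -> [(24, 25), (24, 26), (24, 29), (24, 30)]
Unfold 3 (reflect across v@24): 8 holes -> [(24, 17), (24, 18), (24, 21), (24, 22), (24, 25), (24, 26), (24, 29), (24, 30)]
Unfold 4 (reflect across v@16): 16 holes -> [(24, 1), (24, 2), (24, 5), (24, 6), (24, 9), (24, 10), (24, 13), (24, 14), (24, 17), (24, 18), (24, 21), (24, 22), (24, 25), (24, 26), (24, 29), (24, 30)]
Unfold 5 (reflect across h@16): 32 holes -> [(7, 1), (7, 2), (7, 5), (7, 6), (7, 9), (7, 10), (7, 13), (7, 14), (7, 17), (7, 18), (7, 21), (7, 22), (7, 25), (7, 26), (7, 29), (7, 30), (24, 1), (24, 2), (24, 5), (24, 6), (24, 9), (24, 10), (24, 13), (24, 14), (24, 17), (24, 18), (24, 21), (24, 22), (24, 25), (24, 26), (24, 29), (24, 30)]
Holes: [(7, 1), (7, 2), (7, 5), (7, 6), (7, 9), (7, 10), (7, 13), (7, 14), (7, 17), (7, 18), (7, 21), (7, 22), (7, 25), (7, 26), (7, 29), (7, 30), (24, 1), (24, 2), (24, 5), (24, 6), (24, 9), (24, 10), (24, 13), (24, 14), (24, 17), (24, 18), (24, 21), (24, 22), (24, 25), (24, 26), (24, 29), (24, 30)]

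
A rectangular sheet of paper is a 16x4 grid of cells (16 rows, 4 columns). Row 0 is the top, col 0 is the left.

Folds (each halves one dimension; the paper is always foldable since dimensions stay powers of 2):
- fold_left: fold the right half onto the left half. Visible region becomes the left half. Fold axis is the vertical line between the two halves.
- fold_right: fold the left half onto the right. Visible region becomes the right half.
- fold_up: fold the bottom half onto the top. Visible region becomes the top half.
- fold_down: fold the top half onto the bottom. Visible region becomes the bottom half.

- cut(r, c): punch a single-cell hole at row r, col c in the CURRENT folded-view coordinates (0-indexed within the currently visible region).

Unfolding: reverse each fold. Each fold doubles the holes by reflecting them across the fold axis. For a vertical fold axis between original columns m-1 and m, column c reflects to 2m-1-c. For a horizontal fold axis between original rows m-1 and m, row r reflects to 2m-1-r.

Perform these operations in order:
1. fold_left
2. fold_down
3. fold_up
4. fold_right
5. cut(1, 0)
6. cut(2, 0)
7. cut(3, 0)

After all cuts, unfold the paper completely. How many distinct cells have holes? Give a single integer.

Answer: 48

Derivation:
Op 1 fold_left: fold axis v@2; visible region now rows[0,16) x cols[0,2) = 16x2
Op 2 fold_down: fold axis h@8; visible region now rows[8,16) x cols[0,2) = 8x2
Op 3 fold_up: fold axis h@12; visible region now rows[8,12) x cols[0,2) = 4x2
Op 4 fold_right: fold axis v@1; visible region now rows[8,12) x cols[1,2) = 4x1
Op 5 cut(1, 0): punch at orig (9,1); cuts so far [(9, 1)]; region rows[8,12) x cols[1,2) = 4x1
Op 6 cut(2, 0): punch at orig (10,1); cuts so far [(9, 1), (10, 1)]; region rows[8,12) x cols[1,2) = 4x1
Op 7 cut(3, 0): punch at orig (11,1); cuts so far [(9, 1), (10, 1), (11, 1)]; region rows[8,12) x cols[1,2) = 4x1
Unfold 1 (reflect across v@1): 6 holes -> [(9, 0), (9, 1), (10, 0), (10, 1), (11, 0), (11, 1)]
Unfold 2 (reflect across h@12): 12 holes -> [(9, 0), (9, 1), (10, 0), (10, 1), (11, 0), (11, 1), (12, 0), (12, 1), (13, 0), (13, 1), (14, 0), (14, 1)]
Unfold 3 (reflect across h@8): 24 holes -> [(1, 0), (1, 1), (2, 0), (2, 1), (3, 0), (3, 1), (4, 0), (4, 1), (5, 0), (5, 1), (6, 0), (6, 1), (9, 0), (9, 1), (10, 0), (10, 1), (11, 0), (11, 1), (12, 0), (12, 1), (13, 0), (13, 1), (14, 0), (14, 1)]
Unfold 4 (reflect across v@2): 48 holes -> [(1, 0), (1, 1), (1, 2), (1, 3), (2, 0), (2, 1), (2, 2), (2, 3), (3, 0), (3, 1), (3, 2), (3, 3), (4, 0), (4, 1), (4, 2), (4, 3), (5, 0), (5, 1), (5, 2), (5, 3), (6, 0), (6, 1), (6, 2), (6, 3), (9, 0), (9, 1), (9, 2), (9, 3), (10, 0), (10, 1), (10, 2), (10, 3), (11, 0), (11, 1), (11, 2), (11, 3), (12, 0), (12, 1), (12, 2), (12, 3), (13, 0), (13, 1), (13, 2), (13, 3), (14, 0), (14, 1), (14, 2), (14, 3)]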